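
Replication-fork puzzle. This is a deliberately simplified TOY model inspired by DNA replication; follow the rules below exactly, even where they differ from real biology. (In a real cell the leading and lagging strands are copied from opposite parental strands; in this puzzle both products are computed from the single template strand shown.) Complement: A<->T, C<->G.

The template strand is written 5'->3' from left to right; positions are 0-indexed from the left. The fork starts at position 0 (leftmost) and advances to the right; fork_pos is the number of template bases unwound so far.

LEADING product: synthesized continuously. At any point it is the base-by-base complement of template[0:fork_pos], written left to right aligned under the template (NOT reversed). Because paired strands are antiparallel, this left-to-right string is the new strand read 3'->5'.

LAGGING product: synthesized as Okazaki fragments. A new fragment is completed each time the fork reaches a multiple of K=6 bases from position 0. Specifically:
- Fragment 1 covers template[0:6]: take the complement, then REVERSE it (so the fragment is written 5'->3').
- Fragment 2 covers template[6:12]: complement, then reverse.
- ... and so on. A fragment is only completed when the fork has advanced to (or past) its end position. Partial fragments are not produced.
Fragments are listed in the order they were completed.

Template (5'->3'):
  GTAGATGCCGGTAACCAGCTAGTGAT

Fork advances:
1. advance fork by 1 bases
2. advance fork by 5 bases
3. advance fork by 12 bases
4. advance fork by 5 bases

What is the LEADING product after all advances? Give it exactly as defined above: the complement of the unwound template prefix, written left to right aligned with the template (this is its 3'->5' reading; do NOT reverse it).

Step 1: advance 1 -> fork_pos = 0 + 1 = 1.
Step 2: advance 5 -> fork_pos = 1 + 5 = 6.
Step 3: advance 12 -> fork_pos = 6 + 12 = 18.
Step 4: advance 5 -> fork_pos = 18 + 5 = 23.
Unwound prefix: template[0:23] = GTAGATGCCGGTAACCAGCTAGT
Complement it base by base (A<->T, C<->G), keeping left-to-right order:
  [0:5] GTAGA -> CATCT
  [5:10] TGCCG -> ACGGC
  [10:15] GTAAC -> CATTG
  [15:20] CAGCT -> GTCGA
  [20:23] AGT -> TCA
Concatenate: CATCTACGGCCATTGGTCGATCA (length 23; written aligned with the template, i.e. 3'->5').

Answer: CATCTACGGCCATTGGTCGATCA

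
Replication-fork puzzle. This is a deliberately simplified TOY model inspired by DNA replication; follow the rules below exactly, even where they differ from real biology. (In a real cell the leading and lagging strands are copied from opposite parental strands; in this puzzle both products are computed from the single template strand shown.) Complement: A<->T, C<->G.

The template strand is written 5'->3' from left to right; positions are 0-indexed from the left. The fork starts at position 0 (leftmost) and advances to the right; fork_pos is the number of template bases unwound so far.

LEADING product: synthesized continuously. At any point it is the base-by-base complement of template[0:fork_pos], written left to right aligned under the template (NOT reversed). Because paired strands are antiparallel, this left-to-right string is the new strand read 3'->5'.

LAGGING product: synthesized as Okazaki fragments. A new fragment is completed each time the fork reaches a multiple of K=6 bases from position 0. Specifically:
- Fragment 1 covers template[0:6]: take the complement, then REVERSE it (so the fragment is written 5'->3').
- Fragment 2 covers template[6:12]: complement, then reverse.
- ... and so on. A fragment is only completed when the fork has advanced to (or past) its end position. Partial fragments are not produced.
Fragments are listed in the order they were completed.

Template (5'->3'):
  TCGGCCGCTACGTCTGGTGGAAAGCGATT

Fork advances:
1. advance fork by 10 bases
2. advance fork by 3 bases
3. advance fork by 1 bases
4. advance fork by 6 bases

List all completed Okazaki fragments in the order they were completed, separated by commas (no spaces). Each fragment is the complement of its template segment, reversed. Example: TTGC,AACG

Answer: GGCCGA,CGTAGC,ACCAGA

Derivation:
Step 1: advance 10 -> fork_pos = 0 + 10 = 10. Reached multiple(s) of 6: 6 -> fragment 1 completed (1 total).
Step 2: advance 3 -> fork_pos = 10 + 3 = 13. Reached multiple(s) of 6: 12 -> fragment 2 completed (2 total).
Step 3: advance 1 -> fork_pos = 13 + 1 = 14. Next multiple of 6 is 18 (not reached); still 2 fragment(s).
Step 4: advance 6 -> fork_pos = 14 + 6 = 20. Reached multiple(s) of 6: 18 -> fragment 3 completed (3 total).
Final fork_pos = 20, so 3 fragment(s) are complete. Build each: template segment -> complement -> reverse.
Fragment 1: template[0:6] = TCGGCC -> complement AGCCGG -> reversed GGCCGA
Fragment 2: template[6:12] = GCTACG -> complement CGATGC -> reversed CGTAGC
Fragment 3: template[12:18] = TCTGGT -> complement AGACCA -> reversed ACCAGA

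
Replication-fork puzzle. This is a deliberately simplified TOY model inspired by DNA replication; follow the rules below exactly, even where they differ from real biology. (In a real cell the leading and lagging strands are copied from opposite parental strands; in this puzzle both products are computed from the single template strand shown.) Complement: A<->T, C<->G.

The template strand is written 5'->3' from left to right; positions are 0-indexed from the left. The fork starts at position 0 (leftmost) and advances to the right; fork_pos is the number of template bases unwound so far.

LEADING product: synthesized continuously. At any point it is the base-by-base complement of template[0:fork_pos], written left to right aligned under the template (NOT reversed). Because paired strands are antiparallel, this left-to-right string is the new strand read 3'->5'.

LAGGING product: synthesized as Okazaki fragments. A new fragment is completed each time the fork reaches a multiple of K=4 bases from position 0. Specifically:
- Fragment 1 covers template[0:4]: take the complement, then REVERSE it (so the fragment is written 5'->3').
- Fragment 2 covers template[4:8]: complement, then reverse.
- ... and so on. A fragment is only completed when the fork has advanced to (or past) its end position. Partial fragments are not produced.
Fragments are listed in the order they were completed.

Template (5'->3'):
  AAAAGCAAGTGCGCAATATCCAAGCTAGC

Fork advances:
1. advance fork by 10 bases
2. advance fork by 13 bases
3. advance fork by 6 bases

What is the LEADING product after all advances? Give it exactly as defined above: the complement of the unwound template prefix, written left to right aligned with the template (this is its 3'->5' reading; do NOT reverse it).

Step 1: advance 10 -> fork_pos = 0 + 10 = 10.
Step 2: advance 13 -> fork_pos = 10 + 13 = 23.
Step 3: advance 6 -> fork_pos = 23 + 6 = 29.
Unwound prefix: template[0:29] = AAAAGCAAGTGCGCAATATCCAAGCTAGC
Complement it base by base (A<->T, C<->G), keeping left-to-right order:
  [0:5] AAAAG -> TTTTC
  [5:10] CAAGT -> GTTCA
  [10:15] GCGCA -> CGCGT
  [15:20] ATATC -> TATAG
  [20:25] CAAGC -> GTTCG
  [25:29] TAGC -> ATCG
Concatenate: TTTTCGTTCACGCGTTATAGGTTCGATCG (length 29; written aligned with the template, i.e. 3'->5').

Answer: TTTTCGTTCACGCGTTATAGGTTCGATCG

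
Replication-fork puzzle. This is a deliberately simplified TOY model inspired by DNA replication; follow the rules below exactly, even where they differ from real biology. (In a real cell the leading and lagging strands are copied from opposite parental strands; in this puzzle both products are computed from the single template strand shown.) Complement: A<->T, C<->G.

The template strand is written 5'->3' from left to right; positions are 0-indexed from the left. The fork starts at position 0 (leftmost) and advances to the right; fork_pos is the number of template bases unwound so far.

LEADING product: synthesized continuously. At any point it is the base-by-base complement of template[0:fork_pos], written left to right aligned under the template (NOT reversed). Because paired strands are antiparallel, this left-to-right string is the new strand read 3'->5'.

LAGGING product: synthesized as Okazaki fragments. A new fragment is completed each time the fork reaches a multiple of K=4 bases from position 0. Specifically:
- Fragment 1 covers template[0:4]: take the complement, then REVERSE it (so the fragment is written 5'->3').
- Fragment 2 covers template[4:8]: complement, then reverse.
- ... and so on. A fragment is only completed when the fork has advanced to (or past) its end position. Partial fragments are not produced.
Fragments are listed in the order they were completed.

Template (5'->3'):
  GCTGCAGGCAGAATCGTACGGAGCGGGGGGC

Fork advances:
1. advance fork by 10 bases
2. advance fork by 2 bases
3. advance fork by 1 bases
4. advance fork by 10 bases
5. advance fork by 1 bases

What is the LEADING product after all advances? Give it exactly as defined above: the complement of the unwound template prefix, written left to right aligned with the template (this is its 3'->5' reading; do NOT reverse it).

Answer: CGACGTCCGTCTTAGCATGCCTCG

Derivation:
Step 1: advance 10 -> fork_pos = 0 + 10 = 10.
Step 2: advance 2 -> fork_pos = 10 + 2 = 12.
Step 3: advance 1 -> fork_pos = 12 + 1 = 13.
Step 4: advance 10 -> fork_pos = 13 + 10 = 23.
Step 5: advance 1 -> fork_pos = 23 + 1 = 24.
Unwound prefix: template[0:24] = GCTGCAGGCAGAATCGTACGGAGC
Complement it base by base (A<->T, C<->G), keeping left-to-right order:
  [0:5] GCTGC -> CGACG
  [5:10] AGGCA -> TCCGT
  [10:15] GAATC -> CTTAG
  [15:20] GTACG -> CATGC
  [20:24] GAGC -> CTCG
Concatenate: CGACGTCCGTCTTAGCATGCCTCG (length 24; written aligned with the template, i.e. 3'->5').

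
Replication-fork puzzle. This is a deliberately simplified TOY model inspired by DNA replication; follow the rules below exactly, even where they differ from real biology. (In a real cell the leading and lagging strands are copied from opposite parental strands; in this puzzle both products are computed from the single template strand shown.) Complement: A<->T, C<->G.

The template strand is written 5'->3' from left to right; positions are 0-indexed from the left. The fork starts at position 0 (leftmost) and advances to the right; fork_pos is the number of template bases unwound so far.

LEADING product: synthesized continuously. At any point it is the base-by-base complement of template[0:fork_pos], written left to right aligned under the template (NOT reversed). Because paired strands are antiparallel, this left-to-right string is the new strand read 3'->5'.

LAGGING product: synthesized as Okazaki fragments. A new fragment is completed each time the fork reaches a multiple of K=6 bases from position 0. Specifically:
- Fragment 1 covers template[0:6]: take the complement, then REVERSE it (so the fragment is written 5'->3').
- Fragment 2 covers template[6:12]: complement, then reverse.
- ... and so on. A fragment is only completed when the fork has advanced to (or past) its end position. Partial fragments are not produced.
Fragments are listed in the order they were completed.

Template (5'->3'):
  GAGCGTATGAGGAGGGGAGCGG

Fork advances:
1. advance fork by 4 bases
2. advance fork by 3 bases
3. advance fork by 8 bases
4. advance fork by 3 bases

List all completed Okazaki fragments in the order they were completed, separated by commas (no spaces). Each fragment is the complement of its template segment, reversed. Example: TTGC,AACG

Step 1: advance 4 -> fork_pos = 0 + 4 = 4. Next multiple of 6 is 6 (not reached); still 0 fragment(s).
Step 2: advance 3 -> fork_pos = 4 + 3 = 7. Reached multiple(s) of 6: 6 -> fragment 1 completed (1 total).
Step 3: advance 8 -> fork_pos = 7 + 8 = 15. Reached multiple(s) of 6: 12 -> fragment 2 completed (2 total).
Step 4: advance 3 -> fork_pos = 15 + 3 = 18. Reached multiple(s) of 6: 18 -> fragment 3 completed (3 total).
Final fork_pos = 18, so 3 fragment(s) are complete. Build each: template segment -> complement -> reverse.
Fragment 1: template[0:6] = GAGCGT -> complement CTCGCA -> reversed ACGCTC
Fragment 2: template[6:12] = ATGAGG -> complement TACTCC -> reversed CCTCAT
Fragment 3: template[12:18] = AGGGGA -> complement TCCCCT -> reversed TCCCCT

Answer: ACGCTC,CCTCAT,TCCCCT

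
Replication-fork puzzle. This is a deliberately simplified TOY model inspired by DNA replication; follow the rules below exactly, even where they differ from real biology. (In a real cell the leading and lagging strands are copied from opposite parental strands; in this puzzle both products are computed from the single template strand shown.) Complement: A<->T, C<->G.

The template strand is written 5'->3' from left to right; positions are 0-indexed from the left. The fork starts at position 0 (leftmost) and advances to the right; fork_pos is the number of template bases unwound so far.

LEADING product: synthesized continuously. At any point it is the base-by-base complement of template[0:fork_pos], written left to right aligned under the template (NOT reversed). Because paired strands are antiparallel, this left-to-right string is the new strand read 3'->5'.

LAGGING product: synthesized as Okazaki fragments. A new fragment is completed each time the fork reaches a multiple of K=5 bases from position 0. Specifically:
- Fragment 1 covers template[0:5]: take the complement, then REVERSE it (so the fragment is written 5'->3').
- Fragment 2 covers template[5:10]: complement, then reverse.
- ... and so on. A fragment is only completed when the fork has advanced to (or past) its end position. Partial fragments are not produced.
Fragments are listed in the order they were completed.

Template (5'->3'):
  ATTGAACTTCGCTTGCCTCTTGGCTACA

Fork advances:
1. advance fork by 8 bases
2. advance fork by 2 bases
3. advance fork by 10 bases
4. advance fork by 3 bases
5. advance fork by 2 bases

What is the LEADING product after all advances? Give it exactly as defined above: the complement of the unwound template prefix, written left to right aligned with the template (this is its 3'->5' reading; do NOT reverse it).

Step 1: advance 8 -> fork_pos = 0 + 8 = 8.
Step 2: advance 2 -> fork_pos = 8 + 2 = 10.
Step 3: advance 10 -> fork_pos = 10 + 10 = 20.
Step 4: advance 3 -> fork_pos = 20 + 3 = 23.
Step 5: advance 2 -> fork_pos = 23 + 2 = 25.
Unwound prefix: template[0:25] = ATTGAACTTCGCTTGCCTCTTGGCT
Complement it base by base (A<->T, C<->G), keeping left-to-right order:
  [0:5] ATTGA -> TAACT
  [5:10] ACTTC -> TGAAG
  [10:15] GCTTG -> CGAAC
  [15:20] CCTCT -> GGAGA
  [20:25] TGGCT -> ACCGA
Concatenate: TAACTTGAAGCGAACGGAGAACCGA (length 25; written aligned with the template, i.e. 3'->5').

Answer: TAACTTGAAGCGAACGGAGAACCGA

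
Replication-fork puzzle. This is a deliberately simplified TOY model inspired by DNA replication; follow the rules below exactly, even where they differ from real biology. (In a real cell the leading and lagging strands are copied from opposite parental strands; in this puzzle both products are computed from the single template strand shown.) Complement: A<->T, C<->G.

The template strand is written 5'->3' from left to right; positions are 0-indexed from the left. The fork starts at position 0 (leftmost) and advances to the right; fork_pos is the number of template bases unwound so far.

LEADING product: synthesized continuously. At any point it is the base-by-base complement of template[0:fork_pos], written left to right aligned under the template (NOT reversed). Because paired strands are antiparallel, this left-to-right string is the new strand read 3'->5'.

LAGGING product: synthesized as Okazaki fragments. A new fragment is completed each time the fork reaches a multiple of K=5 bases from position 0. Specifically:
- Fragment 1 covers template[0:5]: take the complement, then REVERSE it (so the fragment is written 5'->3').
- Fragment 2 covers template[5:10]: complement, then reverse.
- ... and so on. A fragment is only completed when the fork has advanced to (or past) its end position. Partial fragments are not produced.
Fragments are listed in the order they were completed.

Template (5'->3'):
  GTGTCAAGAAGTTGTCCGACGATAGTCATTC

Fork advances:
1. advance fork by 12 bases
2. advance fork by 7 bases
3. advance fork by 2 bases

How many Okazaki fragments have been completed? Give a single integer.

Answer: 4

Derivation:
Step 1: advance 12 -> fork_pos = 0 + 12 = 12. Reached multiple(s) of 5: 5, 10 -> fragments 1-2 completed (2 total).
Step 2: advance 7 -> fork_pos = 12 + 7 = 19. Reached multiple(s) of 5: 15 -> fragment 3 completed (3 total).
Step 3: advance 2 -> fork_pos = 19 + 2 = 21. Reached multiple(s) of 5: 20 -> fragment 4 completed (4 total).
Check: final fork_pos = 21; the multiples of 5 that are <= 21 are 5..20 -> 21 // 5 = 4 completed fragment(s).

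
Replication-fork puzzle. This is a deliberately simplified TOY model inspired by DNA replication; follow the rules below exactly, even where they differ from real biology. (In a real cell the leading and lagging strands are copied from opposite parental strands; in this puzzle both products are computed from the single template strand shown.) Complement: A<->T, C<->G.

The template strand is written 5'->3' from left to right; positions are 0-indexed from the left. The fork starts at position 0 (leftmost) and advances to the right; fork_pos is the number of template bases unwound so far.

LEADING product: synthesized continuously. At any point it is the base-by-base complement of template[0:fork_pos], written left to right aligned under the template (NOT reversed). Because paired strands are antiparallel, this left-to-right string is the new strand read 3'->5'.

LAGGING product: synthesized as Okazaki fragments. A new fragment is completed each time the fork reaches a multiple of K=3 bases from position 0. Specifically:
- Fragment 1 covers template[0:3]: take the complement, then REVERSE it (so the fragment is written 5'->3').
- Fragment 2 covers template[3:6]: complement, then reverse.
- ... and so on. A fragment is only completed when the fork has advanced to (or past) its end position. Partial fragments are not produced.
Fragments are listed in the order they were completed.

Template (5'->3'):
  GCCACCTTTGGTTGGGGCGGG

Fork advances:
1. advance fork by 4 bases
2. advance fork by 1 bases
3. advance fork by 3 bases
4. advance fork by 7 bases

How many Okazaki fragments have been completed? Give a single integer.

Answer: 5

Derivation:
Step 1: advance 4 -> fork_pos = 0 + 4 = 4. Reached multiple(s) of 3: 3 -> fragment 1 completed (1 total).
Step 2: advance 1 -> fork_pos = 4 + 1 = 5. Next multiple of 3 is 6 (not reached); still 1 fragment(s).
Step 3: advance 3 -> fork_pos = 5 + 3 = 8. Reached multiple(s) of 3: 6 -> fragment 2 completed (2 total).
Step 4: advance 7 -> fork_pos = 8 + 7 = 15. Reached multiple(s) of 3: 9, 12, 15 -> fragments 3-5 completed (5 total).
Check: final fork_pos = 15; the multiples of 3 that are <= 15 are 3..15 -> 15 // 3 = 5 completed fragment(s).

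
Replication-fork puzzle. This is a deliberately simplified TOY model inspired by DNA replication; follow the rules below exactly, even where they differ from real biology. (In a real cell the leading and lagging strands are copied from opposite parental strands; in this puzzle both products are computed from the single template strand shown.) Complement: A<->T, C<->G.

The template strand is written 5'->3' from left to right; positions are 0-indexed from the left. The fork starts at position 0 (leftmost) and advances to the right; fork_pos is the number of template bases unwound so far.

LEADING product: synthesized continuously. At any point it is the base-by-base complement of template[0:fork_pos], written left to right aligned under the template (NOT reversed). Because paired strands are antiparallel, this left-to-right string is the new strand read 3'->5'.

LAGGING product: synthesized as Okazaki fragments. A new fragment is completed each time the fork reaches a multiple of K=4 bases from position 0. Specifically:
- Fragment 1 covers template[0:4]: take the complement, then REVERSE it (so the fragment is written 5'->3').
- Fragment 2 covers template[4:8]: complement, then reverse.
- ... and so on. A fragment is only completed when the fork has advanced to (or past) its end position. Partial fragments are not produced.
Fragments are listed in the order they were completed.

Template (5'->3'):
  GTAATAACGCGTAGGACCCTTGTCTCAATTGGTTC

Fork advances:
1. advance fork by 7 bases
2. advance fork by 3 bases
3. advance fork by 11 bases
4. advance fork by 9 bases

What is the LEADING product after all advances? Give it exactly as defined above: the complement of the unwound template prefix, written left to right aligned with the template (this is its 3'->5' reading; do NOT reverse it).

Step 1: advance 7 -> fork_pos = 0 + 7 = 7.
Step 2: advance 3 -> fork_pos = 7 + 3 = 10.
Step 3: advance 11 -> fork_pos = 10 + 11 = 21.
Step 4: advance 9 -> fork_pos = 21 + 9 = 30.
Unwound prefix: template[0:30] = GTAATAACGCGTAGGACCCTTGTCTCAATT
Complement it base by base (A<->T, C<->G), keeping left-to-right order:
  [0:5] GTAAT -> CATTA
  [5:10] AACGC -> TTGCG
  [10:15] GTAGG -> CATCC
  [15:20] ACCCT -> TGGGA
  [20:25] TGTCT -> ACAGA
  [25:30] CAATT -> GTTAA
Concatenate: CATTATTGCGCATCCTGGGAACAGAGTTAA (length 30; written aligned with the template, i.e. 3'->5').

Answer: CATTATTGCGCATCCTGGGAACAGAGTTAA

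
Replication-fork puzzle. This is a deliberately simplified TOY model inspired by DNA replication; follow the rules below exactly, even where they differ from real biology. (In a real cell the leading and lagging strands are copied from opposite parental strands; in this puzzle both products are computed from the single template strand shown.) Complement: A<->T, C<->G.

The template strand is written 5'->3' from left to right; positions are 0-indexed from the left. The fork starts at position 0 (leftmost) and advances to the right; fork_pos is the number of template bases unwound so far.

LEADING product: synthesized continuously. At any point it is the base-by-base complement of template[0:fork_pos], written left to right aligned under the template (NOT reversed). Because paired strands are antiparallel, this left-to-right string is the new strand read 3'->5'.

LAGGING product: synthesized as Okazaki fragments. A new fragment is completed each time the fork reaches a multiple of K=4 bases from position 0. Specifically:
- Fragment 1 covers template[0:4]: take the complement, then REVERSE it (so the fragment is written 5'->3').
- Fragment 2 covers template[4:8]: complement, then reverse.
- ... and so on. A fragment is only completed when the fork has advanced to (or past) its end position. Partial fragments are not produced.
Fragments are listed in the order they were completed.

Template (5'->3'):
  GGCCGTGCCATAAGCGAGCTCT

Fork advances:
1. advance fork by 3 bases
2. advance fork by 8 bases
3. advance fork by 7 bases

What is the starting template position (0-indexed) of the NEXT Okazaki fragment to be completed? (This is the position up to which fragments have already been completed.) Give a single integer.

Step 1: advance 3 -> fork_pos = 0 + 3 = 3. Next multiple of 4 is 4 (not reached); still 0 fragment(s).
Step 2: advance 8 -> fork_pos = 3 + 8 = 11. Reached multiple(s) of 4: 4, 8 -> fragments 1-2 completed (2 total).
Step 3: advance 7 -> fork_pos = 11 + 7 = 18. Reached multiple(s) of 4: 12, 16 -> fragments 3-4 completed (4 total).
4 fragment(s) completed, covering template[0:16] (4 x 4 = 16). The next fragment, fragment 5, covers template[16:20], so it starts at position 16.

Answer: 16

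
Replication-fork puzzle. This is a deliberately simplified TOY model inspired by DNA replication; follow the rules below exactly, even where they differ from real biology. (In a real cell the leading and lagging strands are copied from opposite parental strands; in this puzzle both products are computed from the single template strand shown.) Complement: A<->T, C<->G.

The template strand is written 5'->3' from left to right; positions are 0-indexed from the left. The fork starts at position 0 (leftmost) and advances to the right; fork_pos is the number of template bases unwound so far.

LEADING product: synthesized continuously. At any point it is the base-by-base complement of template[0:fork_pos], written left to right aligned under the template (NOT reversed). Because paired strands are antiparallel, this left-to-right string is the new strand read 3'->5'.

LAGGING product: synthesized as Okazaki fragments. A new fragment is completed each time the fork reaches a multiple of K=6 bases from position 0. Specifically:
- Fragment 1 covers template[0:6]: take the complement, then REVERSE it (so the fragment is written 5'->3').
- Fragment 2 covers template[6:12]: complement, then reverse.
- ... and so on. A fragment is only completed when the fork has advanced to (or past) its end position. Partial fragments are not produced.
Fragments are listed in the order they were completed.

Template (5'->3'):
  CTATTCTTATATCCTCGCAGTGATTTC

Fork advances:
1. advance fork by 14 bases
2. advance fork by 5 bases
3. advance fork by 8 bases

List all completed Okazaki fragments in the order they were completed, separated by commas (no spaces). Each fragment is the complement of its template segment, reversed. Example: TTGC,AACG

Step 1: advance 14 -> fork_pos = 0 + 14 = 14. Reached multiple(s) of 6: 6, 12 -> fragments 1-2 completed (2 total).
Step 2: advance 5 -> fork_pos = 14 + 5 = 19. Reached multiple(s) of 6: 18 -> fragment 3 completed (3 total).
Step 3: advance 8 -> fork_pos = 19 + 8 = 27. Reached multiple(s) of 6: 24 -> fragment 4 completed (4 total).
Final fork_pos = 27, so 4 fragment(s) are complete. Build each: template segment -> complement -> reverse.
Fragment 1: template[0:6] = CTATTC -> complement GATAAG -> reversed GAATAG
Fragment 2: template[6:12] = TTATAT -> complement AATATA -> reversed ATATAA
Fragment 3: template[12:18] = CCTCGC -> complement GGAGCG -> reversed GCGAGG
Fragment 4: template[18:24] = AGTGAT -> complement TCACTA -> reversed ATCACT

Answer: GAATAG,ATATAA,GCGAGG,ATCACT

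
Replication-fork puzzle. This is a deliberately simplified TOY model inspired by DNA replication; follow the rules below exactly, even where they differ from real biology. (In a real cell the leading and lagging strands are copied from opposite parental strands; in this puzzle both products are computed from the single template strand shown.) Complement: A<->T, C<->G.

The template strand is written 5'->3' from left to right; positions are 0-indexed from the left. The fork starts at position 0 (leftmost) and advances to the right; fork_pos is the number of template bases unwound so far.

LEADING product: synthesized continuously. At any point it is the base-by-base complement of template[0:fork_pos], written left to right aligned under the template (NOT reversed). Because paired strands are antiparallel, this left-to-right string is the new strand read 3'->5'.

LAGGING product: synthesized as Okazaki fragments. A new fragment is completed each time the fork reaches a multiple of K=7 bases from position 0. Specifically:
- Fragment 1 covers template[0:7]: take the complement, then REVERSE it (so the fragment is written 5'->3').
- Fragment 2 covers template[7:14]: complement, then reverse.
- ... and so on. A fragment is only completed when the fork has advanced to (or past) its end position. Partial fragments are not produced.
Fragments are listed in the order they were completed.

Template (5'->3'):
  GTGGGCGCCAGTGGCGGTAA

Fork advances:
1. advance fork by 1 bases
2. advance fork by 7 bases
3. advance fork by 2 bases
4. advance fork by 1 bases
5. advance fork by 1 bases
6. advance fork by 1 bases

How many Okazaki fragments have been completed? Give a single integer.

Answer: 1

Derivation:
Step 1: advance 1 -> fork_pos = 0 + 1 = 1. Next multiple of 7 is 7 (not reached); still 0 fragment(s).
Step 2: advance 7 -> fork_pos = 1 + 7 = 8. Reached multiple(s) of 7: 7 -> fragment 1 completed (1 total).
Step 3: advance 2 -> fork_pos = 8 + 2 = 10. Next multiple of 7 is 14 (not reached); still 1 fragment(s).
Step 4: advance 1 -> fork_pos = 10 + 1 = 11. Next multiple of 7 is 14 (not reached); still 1 fragment(s).
Step 5: advance 1 -> fork_pos = 11 + 1 = 12. Next multiple of 7 is 14 (not reached); still 1 fragment(s).
Step 6: advance 1 -> fork_pos = 12 + 1 = 13. Next multiple of 7 is 14 (not reached); still 1 fragment(s).
Check: final fork_pos = 13; the multiples of 7 that are <= 13 are 7..7 -> 13 // 7 = 1 completed fragment(s).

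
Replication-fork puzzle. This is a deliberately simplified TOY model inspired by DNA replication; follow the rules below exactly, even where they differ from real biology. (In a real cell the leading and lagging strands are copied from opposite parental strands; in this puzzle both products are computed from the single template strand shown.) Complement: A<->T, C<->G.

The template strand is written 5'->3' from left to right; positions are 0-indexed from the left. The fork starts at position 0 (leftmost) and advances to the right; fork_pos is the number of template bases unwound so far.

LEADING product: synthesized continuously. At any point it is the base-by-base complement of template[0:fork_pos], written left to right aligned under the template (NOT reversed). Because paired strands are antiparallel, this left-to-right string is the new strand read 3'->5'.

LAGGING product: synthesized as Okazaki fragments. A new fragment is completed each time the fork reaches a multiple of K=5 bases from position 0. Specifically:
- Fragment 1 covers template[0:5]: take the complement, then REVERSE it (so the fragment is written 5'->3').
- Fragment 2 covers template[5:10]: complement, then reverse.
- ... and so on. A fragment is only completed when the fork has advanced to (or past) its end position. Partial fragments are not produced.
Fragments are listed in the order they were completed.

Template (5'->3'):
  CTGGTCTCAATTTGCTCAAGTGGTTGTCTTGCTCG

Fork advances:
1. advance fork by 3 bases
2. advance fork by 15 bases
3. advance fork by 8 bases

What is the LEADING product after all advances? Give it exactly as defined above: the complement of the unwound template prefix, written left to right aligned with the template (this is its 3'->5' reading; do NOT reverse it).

Answer: GACCAGAGTTAAACGAGTTCACCAAC

Derivation:
Step 1: advance 3 -> fork_pos = 0 + 3 = 3.
Step 2: advance 15 -> fork_pos = 3 + 15 = 18.
Step 3: advance 8 -> fork_pos = 18 + 8 = 26.
Unwound prefix: template[0:26] = CTGGTCTCAATTTGCTCAAGTGGTTG
Complement it base by base (A<->T, C<->G), keeping left-to-right order:
  [0:5] CTGGT -> GACCA
  [5:10] CTCAA -> GAGTT
  [10:15] TTTGC -> AAACG
  [15:20] TCAAG -> AGTTC
  [20:25] TGGTT -> ACCAA
  [25:26] G -> C
Concatenate: GACCAGAGTTAAACGAGTTCACCAAC (length 26; written aligned with the template, i.e. 3'->5').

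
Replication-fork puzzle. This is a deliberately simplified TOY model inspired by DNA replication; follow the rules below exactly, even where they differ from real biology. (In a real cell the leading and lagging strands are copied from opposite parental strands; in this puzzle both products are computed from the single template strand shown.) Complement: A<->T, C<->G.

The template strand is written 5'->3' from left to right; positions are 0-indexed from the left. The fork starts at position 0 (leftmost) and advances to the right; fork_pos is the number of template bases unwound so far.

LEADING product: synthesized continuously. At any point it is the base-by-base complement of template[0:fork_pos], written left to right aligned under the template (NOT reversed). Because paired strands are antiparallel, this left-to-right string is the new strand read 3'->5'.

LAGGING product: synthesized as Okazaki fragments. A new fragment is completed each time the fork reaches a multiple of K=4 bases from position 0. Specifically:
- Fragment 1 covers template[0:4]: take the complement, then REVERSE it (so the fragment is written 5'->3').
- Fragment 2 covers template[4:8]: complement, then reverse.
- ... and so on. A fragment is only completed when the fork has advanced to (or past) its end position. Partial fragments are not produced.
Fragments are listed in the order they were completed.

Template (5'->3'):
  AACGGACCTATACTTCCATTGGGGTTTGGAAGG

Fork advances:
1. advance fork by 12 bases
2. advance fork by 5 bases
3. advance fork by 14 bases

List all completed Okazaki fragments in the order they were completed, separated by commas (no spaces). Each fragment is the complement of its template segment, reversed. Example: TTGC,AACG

Step 1: advance 12 -> fork_pos = 0 + 12 = 12. Reached multiple(s) of 4: 4, 8, 12 -> fragments 1-3 completed (3 total).
Step 2: advance 5 -> fork_pos = 12 + 5 = 17. Reached multiple(s) of 4: 16 -> fragment 4 completed (4 total).
Step 3: advance 14 -> fork_pos = 17 + 14 = 31. Reached multiple(s) of 4: 20, 24, 28 -> fragments 5-7 completed (7 total).
Final fork_pos = 31, so 7 fragment(s) are complete. Build each: template segment -> complement -> reverse.
Fragment 1: template[0:4] = AACG -> complement TTGC -> reversed CGTT
Fragment 2: template[4:8] = GACC -> complement CTGG -> reversed GGTC
Fragment 3: template[8:12] = TATA -> complement ATAT -> reversed TATA
Fragment 4: template[12:16] = CTTC -> complement GAAG -> reversed GAAG
Fragment 5: template[16:20] = CATT -> complement GTAA -> reversed AATG
Fragment 6: template[20:24] = GGGG -> complement CCCC -> reversed CCCC
Fragment 7: template[24:28] = TTTG -> complement AAAC -> reversed CAAA

Answer: CGTT,GGTC,TATA,GAAG,AATG,CCCC,CAAA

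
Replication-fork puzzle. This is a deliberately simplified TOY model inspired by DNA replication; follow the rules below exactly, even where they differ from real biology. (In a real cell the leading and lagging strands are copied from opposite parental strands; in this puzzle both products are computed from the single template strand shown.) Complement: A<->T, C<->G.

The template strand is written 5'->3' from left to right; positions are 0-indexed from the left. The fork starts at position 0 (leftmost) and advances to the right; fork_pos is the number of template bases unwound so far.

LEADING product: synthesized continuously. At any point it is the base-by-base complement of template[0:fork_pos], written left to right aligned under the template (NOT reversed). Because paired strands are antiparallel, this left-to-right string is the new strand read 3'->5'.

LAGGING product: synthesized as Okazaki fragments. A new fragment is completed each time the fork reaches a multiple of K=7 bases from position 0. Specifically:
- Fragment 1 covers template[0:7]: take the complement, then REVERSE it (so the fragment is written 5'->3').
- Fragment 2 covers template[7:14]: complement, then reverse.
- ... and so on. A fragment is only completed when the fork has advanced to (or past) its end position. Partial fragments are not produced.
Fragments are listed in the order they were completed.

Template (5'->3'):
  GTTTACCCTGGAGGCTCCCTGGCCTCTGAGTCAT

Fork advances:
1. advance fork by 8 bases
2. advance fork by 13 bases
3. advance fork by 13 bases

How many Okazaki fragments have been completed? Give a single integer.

Answer: 4

Derivation:
Step 1: advance 8 -> fork_pos = 0 + 8 = 8. Reached multiple(s) of 7: 7 -> fragment 1 completed (1 total).
Step 2: advance 13 -> fork_pos = 8 + 13 = 21. Reached multiple(s) of 7: 14, 21 -> fragments 2-3 completed (3 total).
Step 3: advance 13 -> fork_pos = 21 + 13 = 34. Reached multiple(s) of 7: 28 -> fragment 4 completed (4 total).
Check: final fork_pos = 34; the multiples of 7 that are <= 34 are 7..28 -> 34 // 7 = 4 completed fragment(s).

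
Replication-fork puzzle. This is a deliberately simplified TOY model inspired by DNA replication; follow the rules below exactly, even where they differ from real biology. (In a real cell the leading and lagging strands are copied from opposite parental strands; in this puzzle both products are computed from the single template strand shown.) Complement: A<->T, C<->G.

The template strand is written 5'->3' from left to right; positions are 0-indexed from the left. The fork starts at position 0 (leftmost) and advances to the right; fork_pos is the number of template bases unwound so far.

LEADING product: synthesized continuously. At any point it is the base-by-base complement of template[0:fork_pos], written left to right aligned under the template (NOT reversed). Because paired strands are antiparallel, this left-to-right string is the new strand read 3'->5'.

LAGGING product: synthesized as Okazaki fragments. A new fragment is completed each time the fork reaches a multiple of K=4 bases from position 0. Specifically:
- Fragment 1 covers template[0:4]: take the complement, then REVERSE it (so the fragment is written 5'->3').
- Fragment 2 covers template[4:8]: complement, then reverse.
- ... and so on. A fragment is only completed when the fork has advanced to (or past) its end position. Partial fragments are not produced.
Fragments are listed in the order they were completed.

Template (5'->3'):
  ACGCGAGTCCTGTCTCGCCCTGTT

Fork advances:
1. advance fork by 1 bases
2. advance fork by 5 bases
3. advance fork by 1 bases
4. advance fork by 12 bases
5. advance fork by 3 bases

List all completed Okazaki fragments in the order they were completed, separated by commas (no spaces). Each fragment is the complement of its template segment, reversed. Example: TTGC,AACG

Step 1: advance 1 -> fork_pos = 0 + 1 = 1. Next multiple of 4 is 4 (not reached); still 0 fragment(s).
Step 2: advance 5 -> fork_pos = 1 + 5 = 6. Reached multiple(s) of 4: 4 -> fragment 1 completed (1 total).
Step 3: advance 1 -> fork_pos = 6 + 1 = 7. Next multiple of 4 is 8 (not reached); still 1 fragment(s).
Step 4: advance 12 -> fork_pos = 7 + 12 = 19. Reached multiple(s) of 4: 8, 12, 16 -> fragments 2-4 completed (4 total).
Step 5: advance 3 -> fork_pos = 19 + 3 = 22. Reached multiple(s) of 4: 20 -> fragment 5 completed (5 total).
Final fork_pos = 22, so 5 fragment(s) are complete. Build each: template segment -> complement -> reverse.
Fragment 1: template[0:4] = ACGC -> complement TGCG -> reversed GCGT
Fragment 2: template[4:8] = GAGT -> complement CTCA -> reversed ACTC
Fragment 3: template[8:12] = CCTG -> complement GGAC -> reversed CAGG
Fragment 4: template[12:16] = TCTC -> complement AGAG -> reversed GAGA
Fragment 5: template[16:20] = GCCC -> complement CGGG -> reversed GGGC

Answer: GCGT,ACTC,CAGG,GAGA,GGGC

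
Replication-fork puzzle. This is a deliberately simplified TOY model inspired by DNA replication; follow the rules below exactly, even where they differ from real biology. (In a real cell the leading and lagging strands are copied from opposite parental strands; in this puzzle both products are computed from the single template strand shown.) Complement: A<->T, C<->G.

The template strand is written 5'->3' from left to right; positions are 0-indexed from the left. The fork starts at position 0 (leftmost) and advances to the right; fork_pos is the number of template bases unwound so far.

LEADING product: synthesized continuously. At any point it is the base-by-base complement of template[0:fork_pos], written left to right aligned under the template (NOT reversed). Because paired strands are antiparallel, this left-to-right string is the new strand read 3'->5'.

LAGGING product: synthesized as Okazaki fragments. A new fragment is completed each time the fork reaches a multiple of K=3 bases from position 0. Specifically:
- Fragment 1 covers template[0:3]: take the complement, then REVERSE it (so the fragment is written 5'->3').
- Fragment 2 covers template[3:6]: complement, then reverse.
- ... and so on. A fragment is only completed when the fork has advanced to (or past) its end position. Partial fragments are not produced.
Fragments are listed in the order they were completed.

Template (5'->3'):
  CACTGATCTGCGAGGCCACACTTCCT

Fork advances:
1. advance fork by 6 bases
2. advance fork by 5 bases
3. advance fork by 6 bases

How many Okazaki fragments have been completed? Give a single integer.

Answer: 5

Derivation:
Step 1: advance 6 -> fork_pos = 0 + 6 = 6. Reached multiple(s) of 3: 3, 6 -> fragments 1-2 completed (2 total).
Step 2: advance 5 -> fork_pos = 6 + 5 = 11. Reached multiple(s) of 3: 9 -> fragment 3 completed (3 total).
Step 3: advance 6 -> fork_pos = 11 + 6 = 17. Reached multiple(s) of 3: 12, 15 -> fragments 4-5 completed (5 total).
Check: final fork_pos = 17; the multiples of 3 that are <= 17 are 3..15 -> 17 // 3 = 5 completed fragment(s).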